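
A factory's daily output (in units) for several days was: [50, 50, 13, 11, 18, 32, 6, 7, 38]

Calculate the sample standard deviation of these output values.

17.8255

Step 1: Compute the mean: 25
Step 2: Sum of squared deviations from the mean: 2542
Step 3: Sample variance = 2542 / 8 = 317.75
Step 4: Standard deviation = sqrt(317.75) = 17.8255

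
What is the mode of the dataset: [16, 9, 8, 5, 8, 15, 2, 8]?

8

Step 1: Count the frequency of each value:
  2: appears 1 time(s)
  5: appears 1 time(s)
  8: appears 3 time(s)
  9: appears 1 time(s)
  15: appears 1 time(s)
  16: appears 1 time(s)
Step 2: The value 8 appears most frequently (3 times).
Step 3: Mode = 8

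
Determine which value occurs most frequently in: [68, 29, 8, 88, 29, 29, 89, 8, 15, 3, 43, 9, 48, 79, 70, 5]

29

Step 1: Count the frequency of each value:
  3: appears 1 time(s)
  5: appears 1 time(s)
  8: appears 2 time(s)
  9: appears 1 time(s)
  15: appears 1 time(s)
  29: appears 3 time(s)
  43: appears 1 time(s)
  48: appears 1 time(s)
  68: appears 1 time(s)
  70: appears 1 time(s)
  79: appears 1 time(s)
  88: appears 1 time(s)
  89: appears 1 time(s)
Step 2: The value 29 appears most frequently (3 times).
Step 3: Mode = 29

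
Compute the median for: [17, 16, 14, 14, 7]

14

Step 1: Sort the data in ascending order: [7, 14, 14, 16, 17]
Step 2: The number of values is n = 5.
Step 3: Since n is odd, the median is the middle value at position 3: 14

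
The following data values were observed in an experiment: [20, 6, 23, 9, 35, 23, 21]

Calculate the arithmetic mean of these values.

19.5714

Step 1: Sum all values: 20 + 6 + 23 + 9 + 35 + 23 + 21 = 137
Step 2: Count the number of values: n = 7
Step 3: Mean = sum / n = 137 / 7 = 19.5714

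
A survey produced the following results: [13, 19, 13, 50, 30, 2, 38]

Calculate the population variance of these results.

236.8163

Step 1: Compute the mean: (13 + 19 + 13 + 50 + 30 + 2 + 38) / 7 = 23.5714
Step 2: Compute squared deviations from the mean:
  (13 - 23.5714)^2 = 111.7551
  (19 - 23.5714)^2 = 20.898
  (13 - 23.5714)^2 = 111.7551
  (50 - 23.5714)^2 = 698.4694
  (30 - 23.5714)^2 = 41.3265
  (2 - 23.5714)^2 = 465.3265
  (38 - 23.5714)^2 = 208.1837
Step 3: Sum of squared deviations = 1657.7143
Step 4: Population variance = 1657.7143 / 7 = 236.8163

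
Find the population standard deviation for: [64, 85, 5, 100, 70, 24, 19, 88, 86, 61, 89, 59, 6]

32.2463

Step 1: Compute the mean: 58.1538
Step 2: Sum of squared deviations from the mean: 13517.6923
Step 3: Population variance = 13517.6923 / 13 = 1039.8225
Step 4: Standard deviation = sqrt(1039.8225) = 32.2463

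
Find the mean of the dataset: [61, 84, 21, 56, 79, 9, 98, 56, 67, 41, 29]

54.6364

Step 1: Sum all values: 61 + 84 + 21 + 56 + 79 + 9 + 98 + 56 + 67 + 41 + 29 = 601
Step 2: Count the number of values: n = 11
Step 3: Mean = sum / n = 601 / 11 = 54.6364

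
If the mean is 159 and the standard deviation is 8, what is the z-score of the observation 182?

2.875

Step 1: Recall the z-score formula: z = (x - mu) / sigma
Step 2: Substitute values: z = (182 - 159) / 8
Step 3: z = 23 / 8 = 2.875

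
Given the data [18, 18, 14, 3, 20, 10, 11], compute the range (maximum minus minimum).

17

Step 1: Identify the maximum value: max = 20
Step 2: Identify the minimum value: min = 3
Step 3: Range = max - min = 20 - 3 = 17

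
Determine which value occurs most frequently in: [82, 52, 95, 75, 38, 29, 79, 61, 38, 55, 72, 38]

38

Step 1: Count the frequency of each value:
  29: appears 1 time(s)
  38: appears 3 time(s)
  52: appears 1 time(s)
  55: appears 1 time(s)
  61: appears 1 time(s)
  72: appears 1 time(s)
  75: appears 1 time(s)
  79: appears 1 time(s)
  82: appears 1 time(s)
  95: appears 1 time(s)
Step 2: The value 38 appears most frequently (3 times).
Step 3: Mode = 38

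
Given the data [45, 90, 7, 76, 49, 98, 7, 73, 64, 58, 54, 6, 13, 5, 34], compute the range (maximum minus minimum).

93

Step 1: Identify the maximum value: max = 98
Step 2: Identify the minimum value: min = 5
Step 3: Range = max - min = 98 - 5 = 93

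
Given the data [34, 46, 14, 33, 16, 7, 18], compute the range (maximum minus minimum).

39

Step 1: Identify the maximum value: max = 46
Step 2: Identify the minimum value: min = 7
Step 3: Range = max - min = 46 - 7 = 39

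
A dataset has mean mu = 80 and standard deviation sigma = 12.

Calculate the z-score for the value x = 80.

0

Step 1: Recall the z-score formula: z = (x - mu) / sigma
Step 2: Substitute values: z = (80 - 80) / 12
Step 3: z = 0 / 12 = 0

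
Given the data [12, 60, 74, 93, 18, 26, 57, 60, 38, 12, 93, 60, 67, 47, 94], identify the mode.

60

Step 1: Count the frequency of each value:
  12: appears 2 time(s)
  18: appears 1 time(s)
  26: appears 1 time(s)
  38: appears 1 time(s)
  47: appears 1 time(s)
  57: appears 1 time(s)
  60: appears 3 time(s)
  67: appears 1 time(s)
  74: appears 1 time(s)
  93: appears 2 time(s)
  94: appears 1 time(s)
Step 2: The value 60 appears most frequently (3 times).
Step 3: Mode = 60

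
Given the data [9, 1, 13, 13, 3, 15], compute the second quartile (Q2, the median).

11

Step 1: Sort the data: [1, 3, 9, 13, 13, 15]
Step 2: n = 6
Step 3: Q2 is the median. Since n is even, it is the average of the values at positions 3 and 4:
  Q2 = (9 + 13) / 2 = 11
Step 4: Q2 = 11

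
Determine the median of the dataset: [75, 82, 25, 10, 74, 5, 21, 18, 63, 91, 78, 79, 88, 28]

68.5

Step 1: Sort the data in ascending order: [5, 10, 18, 21, 25, 28, 63, 74, 75, 78, 79, 82, 88, 91]
Step 2: The number of values is n = 14.
Step 3: Since n is even, the median is the average of positions 7 and 8:
  Median = (63 + 74) / 2 = 68.5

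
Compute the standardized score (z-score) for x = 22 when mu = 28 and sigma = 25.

-0.24

Step 1: Recall the z-score formula: z = (x - mu) / sigma
Step 2: Substitute values: z = (22 - 28) / 25
Step 3: z = -6 / 25 = -0.24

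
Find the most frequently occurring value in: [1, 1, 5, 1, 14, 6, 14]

1

Step 1: Count the frequency of each value:
  1: appears 3 time(s)
  5: appears 1 time(s)
  6: appears 1 time(s)
  14: appears 2 time(s)
Step 2: The value 1 appears most frequently (3 times).
Step 3: Mode = 1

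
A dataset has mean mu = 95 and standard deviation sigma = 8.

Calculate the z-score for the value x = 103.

1

Step 1: Recall the z-score formula: z = (x - mu) / sigma
Step 2: Substitute values: z = (103 - 95) / 8
Step 3: z = 8 / 8 = 1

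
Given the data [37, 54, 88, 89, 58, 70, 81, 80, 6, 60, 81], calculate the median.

70

Step 1: Sort the data in ascending order: [6, 37, 54, 58, 60, 70, 80, 81, 81, 88, 89]
Step 2: The number of values is n = 11.
Step 3: Since n is odd, the median is the middle value at position 6: 70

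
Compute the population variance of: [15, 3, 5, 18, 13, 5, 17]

34.4082

Step 1: Compute the mean: (15 + 3 + 5 + 18 + 13 + 5 + 17) / 7 = 10.8571
Step 2: Compute squared deviations from the mean:
  (15 - 10.8571)^2 = 17.1633
  (3 - 10.8571)^2 = 61.7347
  (5 - 10.8571)^2 = 34.3061
  (18 - 10.8571)^2 = 51.0204
  (13 - 10.8571)^2 = 4.5918
  (5 - 10.8571)^2 = 34.3061
  (17 - 10.8571)^2 = 37.7347
Step 3: Sum of squared deviations = 240.8571
Step 4: Population variance = 240.8571 / 7 = 34.4082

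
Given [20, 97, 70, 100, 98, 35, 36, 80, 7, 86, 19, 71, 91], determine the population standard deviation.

32.6906

Step 1: Compute the mean: 62.3077
Step 2: Sum of squared deviations from the mean: 13892.7692
Step 3: Population variance = 13892.7692 / 13 = 1068.6746
Step 4: Standard deviation = sqrt(1068.6746) = 32.6906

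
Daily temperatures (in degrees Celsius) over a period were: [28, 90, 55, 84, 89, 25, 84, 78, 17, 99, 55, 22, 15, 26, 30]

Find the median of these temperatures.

55

Step 1: Sort the data in ascending order: [15, 17, 22, 25, 26, 28, 30, 55, 55, 78, 84, 84, 89, 90, 99]
Step 2: The number of values is n = 15.
Step 3: Since n is odd, the median is the middle value at position 8: 55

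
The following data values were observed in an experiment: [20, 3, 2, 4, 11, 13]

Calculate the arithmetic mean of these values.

8.8333

Step 1: Sum all values: 20 + 3 + 2 + 4 + 11 + 13 = 53
Step 2: Count the number of values: n = 6
Step 3: Mean = sum / n = 53 / 6 = 8.8333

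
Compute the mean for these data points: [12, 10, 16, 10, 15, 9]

12

Step 1: Sum all values: 12 + 10 + 16 + 10 + 15 + 9 = 72
Step 2: Count the number of values: n = 6
Step 3: Mean = sum / n = 72 / 6 = 12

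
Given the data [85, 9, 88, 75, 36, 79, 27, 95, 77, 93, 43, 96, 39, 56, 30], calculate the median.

75

Step 1: Sort the data in ascending order: [9, 27, 30, 36, 39, 43, 56, 75, 77, 79, 85, 88, 93, 95, 96]
Step 2: The number of values is n = 15.
Step 3: Since n is odd, the median is the middle value at position 8: 75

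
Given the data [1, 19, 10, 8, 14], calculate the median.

10

Step 1: Sort the data in ascending order: [1, 8, 10, 14, 19]
Step 2: The number of values is n = 5.
Step 3: Since n is odd, the median is the middle value at position 3: 10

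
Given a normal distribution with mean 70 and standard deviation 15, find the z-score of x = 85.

1

Step 1: Recall the z-score formula: z = (x - mu) / sigma
Step 2: Substitute values: z = (85 - 70) / 15
Step 3: z = 15 / 15 = 1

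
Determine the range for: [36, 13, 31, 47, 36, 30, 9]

38

Step 1: Identify the maximum value: max = 47
Step 2: Identify the minimum value: min = 9
Step 3: Range = max - min = 47 - 9 = 38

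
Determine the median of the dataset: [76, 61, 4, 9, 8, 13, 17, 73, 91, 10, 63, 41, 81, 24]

32.5

Step 1: Sort the data in ascending order: [4, 8, 9, 10, 13, 17, 24, 41, 61, 63, 73, 76, 81, 91]
Step 2: The number of values is n = 14.
Step 3: Since n is even, the median is the average of positions 7 and 8:
  Median = (24 + 41) / 2 = 32.5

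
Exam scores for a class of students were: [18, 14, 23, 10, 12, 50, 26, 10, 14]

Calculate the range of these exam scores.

40

Step 1: Identify the maximum value: max = 50
Step 2: Identify the minimum value: min = 10
Step 3: Range = max - min = 50 - 10 = 40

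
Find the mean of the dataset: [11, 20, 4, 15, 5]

11

Step 1: Sum all values: 11 + 20 + 4 + 15 + 5 = 55
Step 2: Count the number of values: n = 5
Step 3: Mean = sum / n = 55 / 5 = 11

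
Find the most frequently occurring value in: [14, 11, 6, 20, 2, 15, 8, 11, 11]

11

Step 1: Count the frequency of each value:
  2: appears 1 time(s)
  6: appears 1 time(s)
  8: appears 1 time(s)
  11: appears 3 time(s)
  14: appears 1 time(s)
  15: appears 1 time(s)
  20: appears 1 time(s)
Step 2: The value 11 appears most frequently (3 times).
Step 3: Mode = 11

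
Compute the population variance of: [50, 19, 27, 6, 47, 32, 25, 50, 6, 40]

249.96

Step 1: Compute the mean: (50 + 19 + 27 + 6 + 47 + 32 + 25 + 50 + 6 + 40) / 10 = 30.2
Step 2: Compute squared deviations from the mean:
  (50 - 30.2)^2 = 392.04
  (19 - 30.2)^2 = 125.44
  (27 - 30.2)^2 = 10.24
  (6 - 30.2)^2 = 585.64
  (47 - 30.2)^2 = 282.24
  (32 - 30.2)^2 = 3.24
  (25 - 30.2)^2 = 27.04
  (50 - 30.2)^2 = 392.04
  (6 - 30.2)^2 = 585.64
  (40 - 30.2)^2 = 96.04
Step 3: Sum of squared deviations = 2499.6
Step 4: Population variance = 2499.6 / 10 = 249.96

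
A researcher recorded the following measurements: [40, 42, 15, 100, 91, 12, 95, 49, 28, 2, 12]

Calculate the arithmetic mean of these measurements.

44.1818

Step 1: Sum all values: 40 + 42 + 15 + 100 + 91 + 12 + 95 + 49 + 28 + 2 + 12 = 486
Step 2: Count the number of values: n = 11
Step 3: Mean = sum / n = 486 / 11 = 44.1818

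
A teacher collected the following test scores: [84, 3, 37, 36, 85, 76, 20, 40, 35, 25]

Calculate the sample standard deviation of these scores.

28.1522

Step 1: Compute the mean: 44.1
Step 2: Sum of squared deviations from the mean: 7132.9
Step 3: Sample variance = 7132.9 / 9 = 792.5444
Step 4: Standard deviation = sqrt(792.5444) = 28.1522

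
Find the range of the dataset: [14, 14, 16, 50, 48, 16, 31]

36

Step 1: Identify the maximum value: max = 50
Step 2: Identify the minimum value: min = 14
Step 3: Range = max - min = 50 - 14 = 36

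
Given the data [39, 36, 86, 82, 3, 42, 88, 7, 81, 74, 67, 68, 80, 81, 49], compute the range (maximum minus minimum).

85

Step 1: Identify the maximum value: max = 88
Step 2: Identify the minimum value: min = 3
Step 3: Range = max - min = 88 - 3 = 85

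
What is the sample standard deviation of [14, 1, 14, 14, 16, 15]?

5.6095

Step 1: Compute the mean: 12.3333
Step 2: Sum of squared deviations from the mean: 157.3333
Step 3: Sample variance = 157.3333 / 5 = 31.4667
Step 4: Standard deviation = sqrt(31.4667) = 5.6095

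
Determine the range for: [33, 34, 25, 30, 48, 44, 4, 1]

47

Step 1: Identify the maximum value: max = 48
Step 2: Identify the minimum value: min = 1
Step 3: Range = max - min = 48 - 1 = 47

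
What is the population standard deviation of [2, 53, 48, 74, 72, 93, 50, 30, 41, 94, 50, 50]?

24.7862

Step 1: Compute the mean: 54.75
Step 2: Sum of squared deviations from the mean: 7372.25
Step 3: Population variance = 7372.25 / 12 = 614.3542
Step 4: Standard deviation = sqrt(614.3542) = 24.7862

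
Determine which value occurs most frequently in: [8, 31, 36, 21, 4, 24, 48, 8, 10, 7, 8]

8

Step 1: Count the frequency of each value:
  4: appears 1 time(s)
  7: appears 1 time(s)
  8: appears 3 time(s)
  10: appears 1 time(s)
  21: appears 1 time(s)
  24: appears 1 time(s)
  31: appears 1 time(s)
  36: appears 1 time(s)
  48: appears 1 time(s)
Step 2: The value 8 appears most frequently (3 times).
Step 3: Mode = 8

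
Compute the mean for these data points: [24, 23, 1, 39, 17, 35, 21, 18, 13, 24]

21.5

Step 1: Sum all values: 24 + 23 + 1 + 39 + 17 + 35 + 21 + 18 + 13 + 24 = 215
Step 2: Count the number of values: n = 10
Step 3: Mean = sum / n = 215 / 10 = 21.5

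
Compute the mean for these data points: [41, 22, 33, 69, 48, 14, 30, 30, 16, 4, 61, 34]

33.5

Step 1: Sum all values: 41 + 22 + 33 + 69 + 48 + 14 + 30 + 30 + 16 + 4 + 61 + 34 = 402
Step 2: Count the number of values: n = 12
Step 3: Mean = sum / n = 402 / 12 = 33.5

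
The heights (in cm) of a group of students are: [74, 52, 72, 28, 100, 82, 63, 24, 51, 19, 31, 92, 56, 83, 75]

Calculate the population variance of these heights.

614.2489

Step 1: Compute the mean: (74 + 52 + 72 + 28 + 100 + 82 + 63 + 24 + 51 + 19 + 31 + 92 + 56 + 83 + 75) / 15 = 60.1333
Step 2: Compute squared deviations from the mean:
  (74 - 60.1333)^2 = 192.2844
  (52 - 60.1333)^2 = 66.1511
  (72 - 60.1333)^2 = 140.8178
  (28 - 60.1333)^2 = 1032.5511
  (100 - 60.1333)^2 = 1589.3511
  (82 - 60.1333)^2 = 478.1511
  (63 - 60.1333)^2 = 8.2178
  (24 - 60.1333)^2 = 1305.6178
  (51 - 60.1333)^2 = 83.4178
  (19 - 60.1333)^2 = 1691.9511
  (31 - 60.1333)^2 = 848.7511
  (92 - 60.1333)^2 = 1015.4844
  (56 - 60.1333)^2 = 17.0844
  (83 - 60.1333)^2 = 522.8844
  (75 - 60.1333)^2 = 221.0178
Step 3: Sum of squared deviations = 9213.7333
Step 4: Population variance = 9213.7333 / 15 = 614.2489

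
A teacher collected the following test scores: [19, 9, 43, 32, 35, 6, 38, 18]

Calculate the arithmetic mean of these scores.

25

Step 1: Sum all values: 19 + 9 + 43 + 32 + 35 + 6 + 38 + 18 = 200
Step 2: Count the number of values: n = 8
Step 3: Mean = sum / n = 200 / 8 = 25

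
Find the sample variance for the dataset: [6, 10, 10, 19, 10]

23

Step 1: Compute the mean: (6 + 10 + 10 + 19 + 10) / 5 = 11
Step 2: Compute squared deviations from the mean:
  (6 - 11)^2 = 25
  (10 - 11)^2 = 1
  (10 - 11)^2 = 1
  (19 - 11)^2 = 64
  (10 - 11)^2 = 1
Step 3: Sum of squared deviations = 92
Step 4: Sample variance = 92 / 4 = 23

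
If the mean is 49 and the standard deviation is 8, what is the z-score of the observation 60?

1.375

Step 1: Recall the z-score formula: z = (x - mu) / sigma
Step 2: Substitute values: z = (60 - 49) / 8
Step 3: z = 11 / 8 = 1.375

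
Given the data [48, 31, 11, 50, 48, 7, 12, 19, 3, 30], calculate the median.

24.5

Step 1: Sort the data in ascending order: [3, 7, 11, 12, 19, 30, 31, 48, 48, 50]
Step 2: The number of values is n = 10.
Step 3: Since n is even, the median is the average of positions 5 and 6:
  Median = (19 + 30) / 2 = 24.5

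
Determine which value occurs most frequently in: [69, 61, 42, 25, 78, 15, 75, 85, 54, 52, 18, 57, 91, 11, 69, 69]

69

Step 1: Count the frequency of each value:
  11: appears 1 time(s)
  15: appears 1 time(s)
  18: appears 1 time(s)
  25: appears 1 time(s)
  42: appears 1 time(s)
  52: appears 1 time(s)
  54: appears 1 time(s)
  57: appears 1 time(s)
  61: appears 1 time(s)
  69: appears 3 time(s)
  75: appears 1 time(s)
  78: appears 1 time(s)
  85: appears 1 time(s)
  91: appears 1 time(s)
Step 2: The value 69 appears most frequently (3 times).
Step 3: Mode = 69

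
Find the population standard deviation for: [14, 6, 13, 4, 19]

5.4918

Step 1: Compute the mean: 11.2
Step 2: Sum of squared deviations from the mean: 150.8
Step 3: Population variance = 150.8 / 5 = 30.16
Step 4: Standard deviation = sqrt(30.16) = 5.4918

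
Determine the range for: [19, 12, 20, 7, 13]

13

Step 1: Identify the maximum value: max = 20
Step 2: Identify the minimum value: min = 7
Step 3: Range = max - min = 20 - 7 = 13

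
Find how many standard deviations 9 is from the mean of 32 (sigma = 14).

-1.6429

Step 1: Recall the z-score formula: z = (x - mu) / sigma
Step 2: Substitute values: z = (9 - 32) / 14
Step 3: z = -23 / 14 = -1.6429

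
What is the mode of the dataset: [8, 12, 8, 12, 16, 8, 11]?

8

Step 1: Count the frequency of each value:
  8: appears 3 time(s)
  11: appears 1 time(s)
  12: appears 2 time(s)
  16: appears 1 time(s)
Step 2: The value 8 appears most frequently (3 times).
Step 3: Mode = 8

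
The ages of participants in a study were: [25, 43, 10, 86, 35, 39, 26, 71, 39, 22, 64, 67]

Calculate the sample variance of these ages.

534.447

Step 1: Compute the mean: (25 + 43 + 10 + 86 + 35 + 39 + 26 + 71 + 39 + 22 + 64 + 67) / 12 = 43.9167
Step 2: Compute squared deviations from the mean:
  (25 - 43.9167)^2 = 357.8403
  (43 - 43.9167)^2 = 0.8403
  (10 - 43.9167)^2 = 1150.3403
  (86 - 43.9167)^2 = 1771.0069
  (35 - 43.9167)^2 = 79.5069
  (39 - 43.9167)^2 = 24.1736
  (26 - 43.9167)^2 = 321.0069
  (71 - 43.9167)^2 = 733.5069
  (39 - 43.9167)^2 = 24.1736
  (22 - 43.9167)^2 = 480.3403
  (64 - 43.9167)^2 = 403.3403
  (67 - 43.9167)^2 = 532.8403
Step 3: Sum of squared deviations = 5878.9167
Step 4: Sample variance = 5878.9167 / 11 = 534.447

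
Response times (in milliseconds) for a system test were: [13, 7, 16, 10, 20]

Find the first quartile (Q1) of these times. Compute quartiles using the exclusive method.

8.5

Step 1: Sort the data: [7, 10, 13, 16, 20]
Step 2: n = 5
Step 3: Using the exclusive quartile method:
  Q1 = 8.5
  Q2 (median) = 13
  Q3 = 18
  IQR = Q3 - Q1 = 18 - 8.5 = 9.5
Step 4: Q1 = 8.5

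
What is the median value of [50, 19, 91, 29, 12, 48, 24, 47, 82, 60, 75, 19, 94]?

48

Step 1: Sort the data in ascending order: [12, 19, 19, 24, 29, 47, 48, 50, 60, 75, 82, 91, 94]
Step 2: The number of values is n = 13.
Step 3: Since n is odd, the median is the middle value at position 7: 48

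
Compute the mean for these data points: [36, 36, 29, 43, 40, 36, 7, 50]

34.625

Step 1: Sum all values: 36 + 36 + 29 + 43 + 40 + 36 + 7 + 50 = 277
Step 2: Count the number of values: n = 8
Step 3: Mean = sum / n = 277 / 8 = 34.625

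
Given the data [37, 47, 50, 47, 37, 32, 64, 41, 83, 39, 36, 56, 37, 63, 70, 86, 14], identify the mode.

37

Step 1: Count the frequency of each value:
  14: appears 1 time(s)
  32: appears 1 time(s)
  36: appears 1 time(s)
  37: appears 3 time(s)
  39: appears 1 time(s)
  41: appears 1 time(s)
  47: appears 2 time(s)
  50: appears 1 time(s)
  56: appears 1 time(s)
  63: appears 1 time(s)
  64: appears 1 time(s)
  70: appears 1 time(s)
  83: appears 1 time(s)
  86: appears 1 time(s)
Step 2: The value 37 appears most frequently (3 times).
Step 3: Mode = 37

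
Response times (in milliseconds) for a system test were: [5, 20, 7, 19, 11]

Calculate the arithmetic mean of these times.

12.4

Step 1: Sum all values: 5 + 20 + 7 + 19 + 11 = 62
Step 2: Count the number of values: n = 5
Step 3: Mean = sum / n = 62 / 5 = 12.4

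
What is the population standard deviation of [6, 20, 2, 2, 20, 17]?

8.0087

Step 1: Compute the mean: 11.1667
Step 2: Sum of squared deviations from the mean: 384.8333
Step 3: Population variance = 384.8333 / 6 = 64.1389
Step 4: Standard deviation = sqrt(64.1389) = 8.0087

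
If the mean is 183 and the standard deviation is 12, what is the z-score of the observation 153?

-2.5

Step 1: Recall the z-score formula: z = (x - mu) / sigma
Step 2: Substitute values: z = (153 - 183) / 12
Step 3: z = -30 / 12 = -2.5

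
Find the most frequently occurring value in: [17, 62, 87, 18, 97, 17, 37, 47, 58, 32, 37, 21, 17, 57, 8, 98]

17

Step 1: Count the frequency of each value:
  8: appears 1 time(s)
  17: appears 3 time(s)
  18: appears 1 time(s)
  21: appears 1 time(s)
  32: appears 1 time(s)
  37: appears 2 time(s)
  47: appears 1 time(s)
  57: appears 1 time(s)
  58: appears 1 time(s)
  62: appears 1 time(s)
  87: appears 1 time(s)
  97: appears 1 time(s)
  98: appears 1 time(s)
Step 2: The value 17 appears most frequently (3 times).
Step 3: Mode = 17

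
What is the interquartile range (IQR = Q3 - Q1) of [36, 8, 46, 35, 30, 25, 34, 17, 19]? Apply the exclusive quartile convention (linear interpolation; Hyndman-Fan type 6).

17.5

Step 1: Sort the data: [8, 17, 19, 25, 30, 34, 35, 36, 46]
Step 2: n = 9
Step 3: Using the exclusive quartile method:
  Q1 = 18
  Q2 (median) = 30
  Q3 = 35.5
  IQR = Q3 - Q1 = 35.5 - 18 = 17.5
Step 4: IQR = 17.5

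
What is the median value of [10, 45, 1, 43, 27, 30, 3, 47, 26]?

27

Step 1: Sort the data in ascending order: [1, 3, 10, 26, 27, 30, 43, 45, 47]
Step 2: The number of values is n = 9.
Step 3: Since n is odd, the median is the middle value at position 5: 27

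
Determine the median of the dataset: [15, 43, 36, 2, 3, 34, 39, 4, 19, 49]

26.5

Step 1: Sort the data in ascending order: [2, 3, 4, 15, 19, 34, 36, 39, 43, 49]
Step 2: The number of values is n = 10.
Step 3: Since n is even, the median is the average of positions 5 and 6:
  Median = (19 + 34) / 2 = 26.5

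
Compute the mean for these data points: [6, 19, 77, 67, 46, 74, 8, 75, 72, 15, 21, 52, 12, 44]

42

Step 1: Sum all values: 6 + 19 + 77 + 67 + 46 + 74 + 8 + 75 + 72 + 15 + 21 + 52 + 12 + 44 = 588
Step 2: Count the number of values: n = 14
Step 3: Mean = sum / n = 588 / 14 = 42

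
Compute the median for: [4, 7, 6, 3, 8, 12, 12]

7

Step 1: Sort the data in ascending order: [3, 4, 6, 7, 8, 12, 12]
Step 2: The number of values is n = 7.
Step 3: Since n is odd, the median is the middle value at position 4: 7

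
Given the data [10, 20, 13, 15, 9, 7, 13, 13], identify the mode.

13

Step 1: Count the frequency of each value:
  7: appears 1 time(s)
  9: appears 1 time(s)
  10: appears 1 time(s)
  13: appears 3 time(s)
  15: appears 1 time(s)
  20: appears 1 time(s)
Step 2: The value 13 appears most frequently (3 times).
Step 3: Mode = 13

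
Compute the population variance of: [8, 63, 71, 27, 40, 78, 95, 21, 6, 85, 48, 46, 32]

776.0592

Step 1: Compute the mean: (8 + 63 + 71 + 27 + 40 + 78 + 95 + 21 + 6 + 85 + 48 + 46 + 32) / 13 = 47.6923
Step 2: Compute squared deviations from the mean:
  (8 - 47.6923)^2 = 1575.4793
  (63 - 47.6923)^2 = 234.3254
  (71 - 47.6923)^2 = 543.2485
  (27 - 47.6923)^2 = 428.1716
  (40 - 47.6923)^2 = 59.1716
  (78 - 47.6923)^2 = 918.5562
  (95 - 47.6923)^2 = 2238.0178
  (21 - 47.6923)^2 = 712.4793
  (6 - 47.6923)^2 = 1738.2485
  (85 - 47.6923)^2 = 1391.8639
  (48 - 47.6923)^2 = 0.0947
  (46 - 47.6923)^2 = 2.8639
  (32 - 47.6923)^2 = 246.2485
Step 3: Sum of squared deviations = 10088.7692
Step 4: Population variance = 10088.7692 / 13 = 776.0592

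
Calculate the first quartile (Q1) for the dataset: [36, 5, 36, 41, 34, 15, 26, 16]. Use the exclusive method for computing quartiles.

15.25

Step 1: Sort the data: [5, 15, 16, 26, 34, 36, 36, 41]
Step 2: n = 8
Step 3: Using the exclusive quartile method:
  Q1 = 15.25
  Q2 (median) = 30
  Q3 = 36
  IQR = Q3 - Q1 = 36 - 15.25 = 20.75
Step 4: Q1 = 15.25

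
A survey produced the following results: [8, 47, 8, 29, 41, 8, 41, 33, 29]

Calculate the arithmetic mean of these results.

27.1111

Step 1: Sum all values: 8 + 47 + 8 + 29 + 41 + 8 + 41 + 33 + 29 = 244
Step 2: Count the number of values: n = 9
Step 3: Mean = sum / n = 244 / 9 = 27.1111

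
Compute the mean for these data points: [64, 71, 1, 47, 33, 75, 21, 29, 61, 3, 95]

45.4545

Step 1: Sum all values: 64 + 71 + 1 + 47 + 33 + 75 + 21 + 29 + 61 + 3 + 95 = 500
Step 2: Count the number of values: n = 11
Step 3: Mean = sum / n = 500 / 11 = 45.4545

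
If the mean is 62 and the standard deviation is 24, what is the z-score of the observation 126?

2.6667

Step 1: Recall the z-score formula: z = (x - mu) / sigma
Step 2: Substitute values: z = (126 - 62) / 24
Step 3: z = 64 / 24 = 2.6667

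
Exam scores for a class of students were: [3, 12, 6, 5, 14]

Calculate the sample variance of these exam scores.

22.5

Step 1: Compute the mean: (3 + 12 + 6 + 5 + 14) / 5 = 8
Step 2: Compute squared deviations from the mean:
  (3 - 8)^2 = 25
  (12 - 8)^2 = 16
  (6 - 8)^2 = 4
  (5 - 8)^2 = 9
  (14 - 8)^2 = 36
Step 3: Sum of squared deviations = 90
Step 4: Sample variance = 90 / 4 = 22.5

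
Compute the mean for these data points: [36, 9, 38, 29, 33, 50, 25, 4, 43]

29.6667

Step 1: Sum all values: 36 + 9 + 38 + 29 + 33 + 50 + 25 + 4 + 43 = 267
Step 2: Count the number of values: n = 9
Step 3: Mean = sum / n = 267 / 9 = 29.6667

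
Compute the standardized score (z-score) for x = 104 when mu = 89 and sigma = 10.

1.5

Step 1: Recall the z-score formula: z = (x - mu) / sigma
Step 2: Substitute values: z = (104 - 89) / 10
Step 3: z = 15 / 10 = 1.5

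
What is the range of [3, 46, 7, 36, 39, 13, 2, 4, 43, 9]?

44

Step 1: Identify the maximum value: max = 46
Step 2: Identify the minimum value: min = 2
Step 3: Range = max - min = 46 - 2 = 44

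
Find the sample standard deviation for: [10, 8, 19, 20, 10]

5.6391

Step 1: Compute the mean: 13.4
Step 2: Sum of squared deviations from the mean: 127.2
Step 3: Sample variance = 127.2 / 4 = 31.8
Step 4: Standard deviation = sqrt(31.8) = 5.6391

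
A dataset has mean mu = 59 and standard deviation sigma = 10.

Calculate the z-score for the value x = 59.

0

Step 1: Recall the z-score formula: z = (x - mu) / sigma
Step 2: Substitute values: z = (59 - 59) / 10
Step 3: z = 0 / 10 = 0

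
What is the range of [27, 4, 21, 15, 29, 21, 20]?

25

Step 1: Identify the maximum value: max = 29
Step 2: Identify the minimum value: min = 4
Step 3: Range = max - min = 29 - 4 = 25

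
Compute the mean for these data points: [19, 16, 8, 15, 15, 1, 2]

10.8571

Step 1: Sum all values: 19 + 16 + 8 + 15 + 15 + 1 + 2 = 76
Step 2: Count the number of values: n = 7
Step 3: Mean = sum / n = 76 / 7 = 10.8571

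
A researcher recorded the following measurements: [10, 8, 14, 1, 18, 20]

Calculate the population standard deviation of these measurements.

6.3879

Step 1: Compute the mean: 11.8333
Step 2: Sum of squared deviations from the mean: 244.8333
Step 3: Population variance = 244.8333 / 6 = 40.8056
Step 4: Standard deviation = sqrt(40.8056) = 6.3879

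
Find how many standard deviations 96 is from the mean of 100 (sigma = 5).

-0.8

Step 1: Recall the z-score formula: z = (x - mu) / sigma
Step 2: Substitute values: z = (96 - 100) / 5
Step 3: z = -4 / 5 = -0.8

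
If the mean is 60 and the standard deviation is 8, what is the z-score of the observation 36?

-3

Step 1: Recall the z-score formula: z = (x - mu) / sigma
Step 2: Substitute values: z = (36 - 60) / 8
Step 3: z = -24 / 8 = -3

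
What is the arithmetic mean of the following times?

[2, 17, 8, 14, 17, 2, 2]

8.8571

Step 1: Sum all values: 2 + 17 + 8 + 14 + 17 + 2 + 2 = 62
Step 2: Count the number of values: n = 7
Step 3: Mean = sum / n = 62 / 7 = 8.8571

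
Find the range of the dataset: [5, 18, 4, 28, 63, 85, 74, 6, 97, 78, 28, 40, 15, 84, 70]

93

Step 1: Identify the maximum value: max = 97
Step 2: Identify the minimum value: min = 4
Step 3: Range = max - min = 97 - 4 = 93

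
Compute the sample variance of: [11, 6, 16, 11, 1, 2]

34.1667

Step 1: Compute the mean: (11 + 6 + 16 + 11 + 1 + 2) / 6 = 7.8333
Step 2: Compute squared deviations from the mean:
  (11 - 7.8333)^2 = 10.0278
  (6 - 7.8333)^2 = 3.3611
  (16 - 7.8333)^2 = 66.6944
  (11 - 7.8333)^2 = 10.0278
  (1 - 7.8333)^2 = 46.6944
  (2 - 7.8333)^2 = 34.0278
Step 3: Sum of squared deviations = 170.8333
Step 4: Sample variance = 170.8333 / 5 = 34.1667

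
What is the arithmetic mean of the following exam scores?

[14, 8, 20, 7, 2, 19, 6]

10.8571

Step 1: Sum all values: 14 + 8 + 20 + 7 + 2 + 19 + 6 = 76
Step 2: Count the number of values: n = 7
Step 3: Mean = sum / n = 76 / 7 = 10.8571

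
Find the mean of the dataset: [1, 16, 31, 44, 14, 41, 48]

27.8571

Step 1: Sum all values: 1 + 16 + 31 + 44 + 14 + 41 + 48 = 195
Step 2: Count the number of values: n = 7
Step 3: Mean = sum / n = 195 / 7 = 27.8571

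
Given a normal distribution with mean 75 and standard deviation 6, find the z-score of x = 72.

-0.5

Step 1: Recall the z-score formula: z = (x - mu) / sigma
Step 2: Substitute values: z = (72 - 75) / 6
Step 3: z = -3 / 6 = -0.5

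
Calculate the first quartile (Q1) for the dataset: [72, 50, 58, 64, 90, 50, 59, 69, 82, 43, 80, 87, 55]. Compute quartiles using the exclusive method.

52.5

Step 1: Sort the data: [43, 50, 50, 55, 58, 59, 64, 69, 72, 80, 82, 87, 90]
Step 2: n = 13
Step 3: Using the exclusive quartile method:
  Q1 = 52.5
  Q2 (median) = 64
  Q3 = 81
  IQR = Q3 - Q1 = 81 - 52.5 = 28.5
Step 4: Q1 = 52.5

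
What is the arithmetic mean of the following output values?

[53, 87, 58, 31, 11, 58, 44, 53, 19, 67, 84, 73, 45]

52.5385

Step 1: Sum all values: 53 + 87 + 58 + 31 + 11 + 58 + 44 + 53 + 19 + 67 + 84 + 73 + 45 = 683
Step 2: Count the number of values: n = 13
Step 3: Mean = sum / n = 683 / 13 = 52.5385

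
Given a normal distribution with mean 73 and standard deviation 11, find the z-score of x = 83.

0.9091

Step 1: Recall the z-score formula: z = (x - mu) / sigma
Step 2: Substitute values: z = (83 - 73) / 11
Step 3: z = 10 / 11 = 0.9091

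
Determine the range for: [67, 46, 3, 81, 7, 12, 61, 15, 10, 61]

78

Step 1: Identify the maximum value: max = 81
Step 2: Identify the minimum value: min = 3
Step 3: Range = max - min = 81 - 3 = 78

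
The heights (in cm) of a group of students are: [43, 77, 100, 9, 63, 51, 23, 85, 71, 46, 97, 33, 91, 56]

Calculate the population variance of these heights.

732.3724

Step 1: Compute the mean: (43 + 77 + 100 + 9 + 63 + 51 + 23 + 85 + 71 + 46 + 97 + 33 + 91 + 56) / 14 = 60.3571
Step 2: Compute squared deviations from the mean:
  (43 - 60.3571)^2 = 301.2704
  (77 - 60.3571)^2 = 276.9847
  (100 - 60.3571)^2 = 1571.5561
  (9 - 60.3571)^2 = 2637.5561
  (63 - 60.3571)^2 = 6.9847
  (51 - 60.3571)^2 = 87.5561
  (23 - 60.3571)^2 = 1395.5561
  (85 - 60.3571)^2 = 607.2704
  (71 - 60.3571)^2 = 113.2704
  (46 - 60.3571)^2 = 206.1276
  (97 - 60.3571)^2 = 1342.699
  (33 - 60.3571)^2 = 748.4133
  (91 - 60.3571)^2 = 938.9847
  (56 - 60.3571)^2 = 18.9847
Step 3: Sum of squared deviations = 10253.2143
Step 4: Population variance = 10253.2143 / 14 = 732.3724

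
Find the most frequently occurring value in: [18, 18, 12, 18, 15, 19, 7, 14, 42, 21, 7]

18

Step 1: Count the frequency of each value:
  7: appears 2 time(s)
  12: appears 1 time(s)
  14: appears 1 time(s)
  15: appears 1 time(s)
  18: appears 3 time(s)
  19: appears 1 time(s)
  21: appears 1 time(s)
  42: appears 1 time(s)
Step 2: The value 18 appears most frequently (3 times).
Step 3: Mode = 18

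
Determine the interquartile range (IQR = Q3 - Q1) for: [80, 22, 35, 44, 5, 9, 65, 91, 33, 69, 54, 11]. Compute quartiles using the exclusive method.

54.25

Step 1: Sort the data: [5, 9, 11, 22, 33, 35, 44, 54, 65, 69, 80, 91]
Step 2: n = 12
Step 3: Using the exclusive quartile method:
  Q1 = 13.75
  Q2 (median) = 39.5
  Q3 = 68
  IQR = Q3 - Q1 = 68 - 13.75 = 54.25
Step 4: IQR = 54.25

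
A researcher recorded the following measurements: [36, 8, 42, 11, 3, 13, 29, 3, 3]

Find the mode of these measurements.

3

Step 1: Count the frequency of each value:
  3: appears 3 time(s)
  8: appears 1 time(s)
  11: appears 1 time(s)
  13: appears 1 time(s)
  29: appears 1 time(s)
  36: appears 1 time(s)
  42: appears 1 time(s)
Step 2: The value 3 appears most frequently (3 times).
Step 3: Mode = 3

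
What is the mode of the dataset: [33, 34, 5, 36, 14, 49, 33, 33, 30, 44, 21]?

33

Step 1: Count the frequency of each value:
  5: appears 1 time(s)
  14: appears 1 time(s)
  21: appears 1 time(s)
  30: appears 1 time(s)
  33: appears 3 time(s)
  34: appears 1 time(s)
  36: appears 1 time(s)
  44: appears 1 time(s)
  49: appears 1 time(s)
Step 2: The value 33 appears most frequently (3 times).
Step 3: Mode = 33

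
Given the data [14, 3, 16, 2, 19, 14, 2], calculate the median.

14

Step 1: Sort the data in ascending order: [2, 2, 3, 14, 14, 16, 19]
Step 2: The number of values is n = 7.
Step 3: Since n is odd, the median is the middle value at position 4: 14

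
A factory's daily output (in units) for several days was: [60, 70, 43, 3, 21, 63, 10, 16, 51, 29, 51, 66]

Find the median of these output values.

47

Step 1: Sort the data in ascending order: [3, 10, 16, 21, 29, 43, 51, 51, 60, 63, 66, 70]
Step 2: The number of values is n = 12.
Step 3: Since n is even, the median is the average of positions 6 and 7:
  Median = (43 + 51) / 2 = 47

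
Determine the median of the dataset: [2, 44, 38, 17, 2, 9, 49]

17

Step 1: Sort the data in ascending order: [2, 2, 9, 17, 38, 44, 49]
Step 2: The number of values is n = 7.
Step 3: Since n is odd, the median is the middle value at position 4: 17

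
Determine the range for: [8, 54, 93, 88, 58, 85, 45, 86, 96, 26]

88

Step 1: Identify the maximum value: max = 96
Step 2: Identify the minimum value: min = 8
Step 3: Range = max - min = 96 - 8 = 88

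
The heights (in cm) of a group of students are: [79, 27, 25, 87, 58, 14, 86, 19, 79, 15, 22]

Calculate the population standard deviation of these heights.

29.6843

Step 1: Compute the mean: 46.4545
Step 2: Sum of squared deviations from the mean: 9692.7273
Step 3: Population variance = 9692.7273 / 11 = 881.157
Step 4: Standard deviation = sqrt(881.157) = 29.6843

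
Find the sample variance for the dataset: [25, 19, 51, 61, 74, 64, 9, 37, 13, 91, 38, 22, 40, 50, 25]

563.4952

Step 1: Compute the mean: (25 + 19 + 51 + 61 + 74 + 64 + 9 + 37 + 13 + 91 + 38 + 22 + 40 + 50 + 25) / 15 = 41.2667
Step 2: Compute squared deviations from the mean:
  (25 - 41.2667)^2 = 264.6044
  (19 - 41.2667)^2 = 495.8044
  (51 - 41.2667)^2 = 94.7378
  (61 - 41.2667)^2 = 389.4044
  (74 - 41.2667)^2 = 1071.4711
  (64 - 41.2667)^2 = 516.8044
  (9 - 41.2667)^2 = 1041.1378
  (37 - 41.2667)^2 = 18.2044
  (13 - 41.2667)^2 = 799.0044
  (91 - 41.2667)^2 = 2473.4044
  (38 - 41.2667)^2 = 10.6711
  (22 - 41.2667)^2 = 371.2044
  (40 - 41.2667)^2 = 1.6044
  (50 - 41.2667)^2 = 76.2711
  (25 - 41.2667)^2 = 264.6044
Step 3: Sum of squared deviations = 7888.9333
Step 4: Sample variance = 7888.9333 / 14 = 563.4952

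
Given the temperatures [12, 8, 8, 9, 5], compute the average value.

8.4

Step 1: Sum all values: 12 + 8 + 8 + 9 + 5 = 42
Step 2: Count the number of values: n = 5
Step 3: Mean = sum / n = 42 / 5 = 8.4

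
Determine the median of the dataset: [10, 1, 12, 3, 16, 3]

6.5

Step 1: Sort the data in ascending order: [1, 3, 3, 10, 12, 16]
Step 2: The number of values is n = 6.
Step 3: Since n is even, the median is the average of positions 3 and 4:
  Median = (3 + 10) / 2 = 6.5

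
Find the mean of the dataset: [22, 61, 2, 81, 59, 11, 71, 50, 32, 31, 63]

43.9091

Step 1: Sum all values: 22 + 61 + 2 + 81 + 59 + 11 + 71 + 50 + 32 + 31 + 63 = 483
Step 2: Count the number of values: n = 11
Step 3: Mean = sum / n = 483 / 11 = 43.9091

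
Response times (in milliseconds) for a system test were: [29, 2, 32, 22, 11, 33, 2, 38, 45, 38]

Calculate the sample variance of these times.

236.6222

Step 1: Compute the mean: (29 + 2 + 32 + 22 + 11 + 33 + 2 + 38 + 45 + 38) / 10 = 25.2
Step 2: Compute squared deviations from the mean:
  (29 - 25.2)^2 = 14.44
  (2 - 25.2)^2 = 538.24
  (32 - 25.2)^2 = 46.24
  (22 - 25.2)^2 = 10.24
  (11 - 25.2)^2 = 201.64
  (33 - 25.2)^2 = 60.84
  (2 - 25.2)^2 = 538.24
  (38 - 25.2)^2 = 163.84
  (45 - 25.2)^2 = 392.04
  (38 - 25.2)^2 = 163.84
Step 3: Sum of squared deviations = 2129.6
Step 4: Sample variance = 2129.6 / 9 = 236.6222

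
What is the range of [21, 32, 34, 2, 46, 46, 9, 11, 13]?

44

Step 1: Identify the maximum value: max = 46
Step 2: Identify the minimum value: min = 2
Step 3: Range = max - min = 46 - 2 = 44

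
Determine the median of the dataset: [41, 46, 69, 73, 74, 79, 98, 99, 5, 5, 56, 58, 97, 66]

67.5

Step 1: Sort the data in ascending order: [5, 5, 41, 46, 56, 58, 66, 69, 73, 74, 79, 97, 98, 99]
Step 2: The number of values is n = 14.
Step 3: Since n is even, the median is the average of positions 7 and 8:
  Median = (66 + 69) / 2 = 67.5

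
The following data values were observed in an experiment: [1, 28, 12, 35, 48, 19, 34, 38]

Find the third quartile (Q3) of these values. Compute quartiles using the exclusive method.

37.25

Step 1: Sort the data: [1, 12, 19, 28, 34, 35, 38, 48]
Step 2: n = 8
Step 3: Using the exclusive quartile method:
  Q1 = 13.75
  Q2 (median) = 31
  Q3 = 37.25
  IQR = Q3 - Q1 = 37.25 - 13.75 = 23.5
Step 4: Q3 = 37.25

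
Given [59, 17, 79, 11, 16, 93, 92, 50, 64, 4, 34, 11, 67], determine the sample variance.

1038.5769

Step 1: Compute the mean: (59 + 17 + 79 + 11 + 16 + 93 + 92 + 50 + 64 + 4 + 34 + 11 + 67) / 13 = 45.9231
Step 2: Compute squared deviations from the mean:
  (59 - 45.9231)^2 = 171.0059
  (17 - 45.9231)^2 = 836.5444
  (79 - 45.9231)^2 = 1094.0828
  (11 - 45.9231)^2 = 1219.6213
  (16 - 45.9231)^2 = 895.3905
  (93 - 45.9231)^2 = 2216.2367
  (92 - 45.9231)^2 = 2123.0828
  (50 - 45.9231)^2 = 16.6213
  (64 - 45.9231)^2 = 326.7751
  (4 - 45.9231)^2 = 1757.5444
  (34 - 45.9231)^2 = 142.1598
  (11 - 45.9231)^2 = 1219.6213
  (67 - 45.9231)^2 = 444.2367
Step 3: Sum of squared deviations = 12462.9231
Step 4: Sample variance = 12462.9231 / 12 = 1038.5769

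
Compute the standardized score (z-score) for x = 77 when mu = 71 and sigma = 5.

1.2

Step 1: Recall the z-score formula: z = (x - mu) / sigma
Step 2: Substitute values: z = (77 - 71) / 5
Step 3: z = 6 / 5 = 1.2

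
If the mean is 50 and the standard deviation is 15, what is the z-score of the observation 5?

-3

Step 1: Recall the z-score formula: z = (x - mu) / sigma
Step 2: Substitute values: z = (5 - 50) / 15
Step 3: z = -45 / 15 = -3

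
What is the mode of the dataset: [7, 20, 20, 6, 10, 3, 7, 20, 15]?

20

Step 1: Count the frequency of each value:
  3: appears 1 time(s)
  6: appears 1 time(s)
  7: appears 2 time(s)
  10: appears 1 time(s)
  15: appears 1 time(s)
  20: appears 3 time(s)
Step 2: The value 20 appears most frequently (3 times).
Step 3: Mode = 20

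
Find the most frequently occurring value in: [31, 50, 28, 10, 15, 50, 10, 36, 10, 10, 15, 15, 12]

10

Step 1: Count the frequency of each value:
  10: appears 4 time(s)
  12: appears 1 time(s)
  15: appears 3 time(s)
  28: appears 1 time(s)
  31: appears 1 time(s)
  36: appears 1 time(s)
  50: appears 2 time(s)
Step 2: The value 10 appears most frequently (4 times).
Step 3: Mode = 10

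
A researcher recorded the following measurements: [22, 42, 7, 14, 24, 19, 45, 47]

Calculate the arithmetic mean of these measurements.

27.5

Step 1: Sum all values: 22 + 42 + 7 + 14 + 24 + 19 + 45 + 47 = 220
Step 2: Count the number of values: n = 8
Step 3: Mean = sum / n = 220 / 8 = 27.5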